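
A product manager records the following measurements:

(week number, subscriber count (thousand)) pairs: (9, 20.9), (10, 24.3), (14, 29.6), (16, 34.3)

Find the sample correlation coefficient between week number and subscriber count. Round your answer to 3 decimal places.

n = 4, Σx = 49, Σy = 109.1, Σxy = 1394.3, Σx² = 633, Σy² = 3079.95
Sxx = Σx² − (Σx)²/n = 633 − 600.25 = 32.75
Sxy = Σxy − (Σx)(Σy)/n = 1394.3 − 1336.475 = 57.825
Syy = Σy² − (Σy)²/n = 3079.95 − 2975.7025 = 104.2475
r = Sxy/√(Sxx·Syy) = 57.825/√(3414.105625) = 57.825/58.430348 = 0.989640

0.990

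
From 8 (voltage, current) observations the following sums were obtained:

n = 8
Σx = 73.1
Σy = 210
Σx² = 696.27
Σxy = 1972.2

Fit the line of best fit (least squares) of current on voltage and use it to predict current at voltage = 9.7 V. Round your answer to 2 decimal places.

27.31

Sxx = Σx² − (Σx)²/n = 696.27 − 667.95125 = 28.31875
Sxy = Σxy − (Σx)(Σy)/n = 1972.2 − 1918.875 = 53.325
b = Sxy/Sxx = 53.325/28.31875 = 1.883028
a = ȳ − b·x̄ = 26.25 − 1.883028·9.1375 = 9.043831
ŷ(9.7) = a + b·9.7 = 9.043831 + 1.883028·9.7 = 27.309203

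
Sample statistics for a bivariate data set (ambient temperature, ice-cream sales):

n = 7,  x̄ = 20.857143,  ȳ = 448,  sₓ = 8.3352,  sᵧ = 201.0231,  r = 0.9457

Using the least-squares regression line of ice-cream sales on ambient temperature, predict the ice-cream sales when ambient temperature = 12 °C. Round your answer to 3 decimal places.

245.988

b = r · sᵧ/sₓ = 0.9457 · 201.0231/8.3352 = 22.807797
a = ȳ − b·x̄ = 448 − 22.807797·20.857143 = -27.705474
ŷ(12) = a + b·12 = -27.705474 + 22.807797·12 = 245.988085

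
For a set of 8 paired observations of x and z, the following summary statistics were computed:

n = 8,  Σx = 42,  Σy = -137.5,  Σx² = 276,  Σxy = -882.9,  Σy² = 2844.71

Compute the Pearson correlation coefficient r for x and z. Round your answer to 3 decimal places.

-0.985

Sxx = Σx² − (Σx)²/n = 276 − 220.5 = 55.5
Sxy = Σxy − (Σx)(Σy)/n = -882.9 − (-721.875) = -161.025
Syy = Σy² − (Σy)²/n = 2844.71 − 2363.28125 = 481.42875
r = Sxy/√(Sxx·Syy) = -161.025/√(26719.295625) = -161.025/163.460379 = -0.985101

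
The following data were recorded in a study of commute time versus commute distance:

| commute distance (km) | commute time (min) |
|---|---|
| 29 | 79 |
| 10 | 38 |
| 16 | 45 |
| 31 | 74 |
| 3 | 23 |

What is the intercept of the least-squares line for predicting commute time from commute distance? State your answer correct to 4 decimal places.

16.8658

n = 5, Σx = 89, Σy = 259, Σxy = 5754, Σx² = 2167
Sxx = Σx² − (Σx)²/n = 2167 − 1584.2 = 582.8
Sxy = Σxy − (Σx)(Σy)/n = 5754 − 4610.2 = 1143.8
b = Sxy/Sxx = 1143.8/582.8 = 1.962594
a = ȳ − b·x̄ = 51.8 − 1.962594·17.8 = 16.865820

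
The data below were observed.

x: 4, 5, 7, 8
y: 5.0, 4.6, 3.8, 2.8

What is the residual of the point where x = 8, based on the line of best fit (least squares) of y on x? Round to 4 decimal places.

n = 4, Σx = 24, Σy = 16.2, Σxy = 92, Σx² = 154
Sxx = Σx² − (Σx)²/n = 154 − 144 = 10
Sxy = Σxy − (Σx)(Σy)/n = 92 − 97.2 = -5.2
b = Sxy/Sxx = -5.2/10 = -0.52
a = ȳ − b·x̄ = 4.05 − (-0.52)·6 = 7.17
ŷ(8) = 7.17 + (-0.52)·8 = 3.01
residual = y − ŷ = 2.8 − 3.01 = -0.21

-0.2100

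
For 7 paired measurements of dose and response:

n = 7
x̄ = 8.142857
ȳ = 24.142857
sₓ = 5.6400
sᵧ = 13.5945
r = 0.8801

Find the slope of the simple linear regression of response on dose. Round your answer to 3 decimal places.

2.121

b = r · sᵧ/sₓ = 0.8801 · 13.5945/5.64 = 2.121369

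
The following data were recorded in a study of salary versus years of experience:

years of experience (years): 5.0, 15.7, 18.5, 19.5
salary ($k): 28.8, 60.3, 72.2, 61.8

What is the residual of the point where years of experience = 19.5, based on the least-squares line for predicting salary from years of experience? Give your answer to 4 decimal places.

n = 4, Σx = 58.7, Σy = 223.1, Σxy = 3631.51, Σx² = 993.99
Sxx = Σx² − (Σx)²/n = 993.99 − 861.4225 = 132.5675
Sxy = Σxy − (Σx)(Σy)/n = 3631.51 − 3273.9925 = 357.5175
b = Sxy/Sxx = 357.5175/132.5675 = 2.696871
a = ȳ − b·x̄ = 55.775 − 2.696871·14.675 = 16.198412
ŷ(19.5) = 16.198412 + 2.696871·19.5 = 68.787405
residual = y − ŷ = 61.8 − 68.787405 = -6.987405

-6.9874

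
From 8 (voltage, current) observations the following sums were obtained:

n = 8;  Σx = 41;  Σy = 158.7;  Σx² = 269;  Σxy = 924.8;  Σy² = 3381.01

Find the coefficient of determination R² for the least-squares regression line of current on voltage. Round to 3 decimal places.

0.906

Sxx = Σx² − (Σx)²/n = 269 − 210.125 = 58.875
Sxy = Σxy − (Σx)(Σy)/n = 924.8 − 813.3375 = 111.4625
Syy = Σy² − (Σy)²/n = 3381.01 − 3148.21125 = 232.79875
R² = Sxy²/(Sxx·Syy) = (111.4625)²/(58.875·232.79875) = 0.906454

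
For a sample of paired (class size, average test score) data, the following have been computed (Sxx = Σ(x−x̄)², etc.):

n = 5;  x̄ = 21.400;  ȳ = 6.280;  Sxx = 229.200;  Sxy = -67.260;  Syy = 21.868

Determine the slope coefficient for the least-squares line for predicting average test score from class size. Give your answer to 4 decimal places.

-0.2935

b = Sxy/Sxx = -67.26/229.2 = -0.293455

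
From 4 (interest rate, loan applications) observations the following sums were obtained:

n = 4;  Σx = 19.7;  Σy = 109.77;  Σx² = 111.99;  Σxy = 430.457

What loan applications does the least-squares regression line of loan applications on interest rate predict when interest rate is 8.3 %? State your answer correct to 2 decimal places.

Sxx = Σx² − (Σx)²/n = 111.99 − 97.0225 = 14.9675
Sxy = Σxy − (Σx)(Σy)/n = 430.457 − 540.61725 = -110.16025
b = Sxy/Sxx = -110.16025/14.9675 = -7.359963
a = ȳ − b·x̄ = 27.4425 − (-7.359963)·4.925 = 63.690319
ŷ(8.3) = a + b·8.3 = 63.690319 + (-7.359963)·8.3 = 2.602624

2.60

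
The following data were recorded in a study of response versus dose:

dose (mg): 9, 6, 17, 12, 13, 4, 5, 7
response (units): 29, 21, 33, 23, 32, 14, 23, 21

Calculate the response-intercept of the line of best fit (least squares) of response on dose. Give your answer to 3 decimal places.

13.675

n = 8, Σx = 73, Σy = 196, Σxy = 1958, Σx² = 809
Sxx = Σx² − (Σx)²/n = 809 − 666.125 = 142.875
Sxy = Σxy − (Σx)(Σy)/n = 1958 − 1788.5 = 169.5
b = Sxy/Sxx = 169.5/142.875 = 1.186352
a = ȳ − b·x̄ = 24.5 − 1.186352·9.125 = 13.674541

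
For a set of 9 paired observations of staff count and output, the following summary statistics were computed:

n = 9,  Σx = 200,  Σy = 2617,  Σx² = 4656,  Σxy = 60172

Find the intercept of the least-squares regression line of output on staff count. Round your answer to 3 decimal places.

Sxx = Σx² − (Σx)²/n = 4656 − 4444.444444 = 211.555556
Sxy = Σxy − (Σx)(Σy)/n = 60172 − 58155.555556 = 2016.444444
b = Sxy/Sxx = 2016.444444/211.555556 = 9.531513
a = ȳ − b·x̄ = 290.777778 − 9.531513·22.222222 = 78.966387

78.966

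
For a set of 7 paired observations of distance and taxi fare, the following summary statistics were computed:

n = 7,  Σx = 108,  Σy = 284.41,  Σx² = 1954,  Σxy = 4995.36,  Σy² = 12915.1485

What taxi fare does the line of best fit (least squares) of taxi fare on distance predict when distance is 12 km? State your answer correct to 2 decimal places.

33.39

Sxx = Σx² − (Σx)²/n = 1954 − 1666.285714 = 287.714286
Sxy = Σxy − (Σx)(Σy)/n = 4995.36 − 4388.04 = 607.32
b = Sxy/Sxx = 607.32/287.714286 = 2.110844
a = ȳ − b·x̄ = 40.63 − 2.110844·15.428571 = 8.062691
ŷ(12) = a + b·12 = 8.062691 + 2.110844·12 = 33.392820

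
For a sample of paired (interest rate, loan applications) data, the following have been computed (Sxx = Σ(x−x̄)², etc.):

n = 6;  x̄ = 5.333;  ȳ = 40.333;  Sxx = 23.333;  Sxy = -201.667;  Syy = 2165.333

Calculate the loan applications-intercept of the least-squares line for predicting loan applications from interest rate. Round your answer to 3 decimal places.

b = Sxy/Sxx = -201.667/23.333 = -8.642995
a = ȳ − b·x̄ = 40.333 − (-8.642995)·5.333 = 86.426092

86.426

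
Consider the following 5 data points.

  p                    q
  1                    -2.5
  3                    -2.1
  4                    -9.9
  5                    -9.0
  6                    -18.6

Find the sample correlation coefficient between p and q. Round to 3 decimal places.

-0.869

n = 5, Σx = 19, Σy = -42.1, Σxy = -205, Σx² = 87, Σy² = 535.63
Sxx = Σx² − (Σx)²/n = 87 − 72.2 = 14.8
Sxy = Σxy − (Σx)(Σy)/n = -205 − (-159.98) = -45.02
Syy = Σy² − (Σy)²/n = 535.63 − 354.482 = 181.148
r = Sxy/√(Sxx·Syy) = -45.02/√(2680.9904) = -45.02/51.778281 = -0.869477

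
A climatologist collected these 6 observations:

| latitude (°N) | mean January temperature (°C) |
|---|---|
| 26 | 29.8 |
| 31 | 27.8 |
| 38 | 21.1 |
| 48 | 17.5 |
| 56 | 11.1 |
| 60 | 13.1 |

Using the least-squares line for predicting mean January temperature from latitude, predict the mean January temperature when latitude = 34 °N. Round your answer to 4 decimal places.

n = 6, Σx = 259, Σy = 120.4, Σxy = 4686, Σx² = 12121
Sxx = Σx² − (Σx)²/n = 12121 − 11180.166667 = 940.833333
Sxy = Σxy − (Σx)(Σy)/n = 4686 − 5197.266667 = -511.266667
b = Sxy/Sxx = -511.266667/940.833333 = -0.543419
a = ȳ − b·x̄ = 20.066667 − (-0.543419)·43.166667 = 43.524252
ŷ(34) = a + b·34 = 43.524252 + (-0.543419)·34 = 25.048007

25.0480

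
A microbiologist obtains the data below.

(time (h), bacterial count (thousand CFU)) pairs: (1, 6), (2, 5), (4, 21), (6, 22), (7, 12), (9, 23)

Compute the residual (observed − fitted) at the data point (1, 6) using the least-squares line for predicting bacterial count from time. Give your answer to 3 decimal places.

n = 6, Σx = 29, Σy = 89, Σxy = 523, Σx² = 187
Sxx = Σx² − (Σx)²/n = 187 − 140.166667 = 46.833333
Sxy = Σxy − (Σx)(Σy)/n = 523 − 430.166667 = 92.833333
b = Sxy/Sxx = 92.833333/46.833333 = 1.982206
a = ȳ − b·x̄ = 14.833333 − 1.982206·4.833333 = 5.252669
ŷ(1) = 5.252669 + 1.982206·1 = 7.234875
residual = y − ŷ = 6 − 7.234875 = -1.234875

-1.235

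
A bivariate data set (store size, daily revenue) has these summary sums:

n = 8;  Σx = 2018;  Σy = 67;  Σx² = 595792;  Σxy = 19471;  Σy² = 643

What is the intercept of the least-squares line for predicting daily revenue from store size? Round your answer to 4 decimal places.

Sxx = Σx² − (Σx)²/n = 595792 − 509040.5 = 86751.5
Sxy = Σxy − (Σx)(Σy)/n = 19471 − 16900.75 = 2570.25
b = Sxy/Sxx = 2570.25/86751.5 = 0.029628
a = ȳ − b·x̄ = 8.375 − 0.029628·252.25 = 0.901405

0.9014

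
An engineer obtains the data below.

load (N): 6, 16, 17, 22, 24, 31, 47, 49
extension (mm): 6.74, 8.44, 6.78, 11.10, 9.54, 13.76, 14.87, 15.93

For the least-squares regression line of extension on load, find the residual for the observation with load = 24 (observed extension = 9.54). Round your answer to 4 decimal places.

-0.7901

n = 8, Σx = 212, Σy = 87.16, Σxy = 2669.92, Σx² = 7212
Sxx = Σx² − (Σx)²/n = 7212 − 5618 = 1594
Sxy = Σxy − (Σx)(Σy)/n = 2669.92 − 2309.74 = 360.18
b = Sxy/Sxx = 360.18/1594 = 0.225960
a = ȳ − b·x̄ = 10.895 − 0.225960·26.5 = 4.907064
ŷ(24) = 4.907064 + 0.225960·24 = 10.330100
residual = y − ŷ = 9.54 − 10.330100 = -0.790100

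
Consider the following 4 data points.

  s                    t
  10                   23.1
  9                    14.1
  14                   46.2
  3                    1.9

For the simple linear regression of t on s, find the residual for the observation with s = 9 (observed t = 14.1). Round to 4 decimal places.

n = 4, Σx = 36, Σy = 85.3, Σxy = 1010.4, Σx² = 386
Sxx = Σx² − (Σx)²/n = 386 − 324 = 62
Sxy = Σxy − (Σx)(Σy)/n = 1010.4 − 767.7 = 242.7
b = Sxy/Sxx = 242.7/62 = 3.914516
a = ȳ − b·x̄ = 21.325 − 3.914516·9 = -13.905645
ŷ(9) = -13.905645 + 3.914516·9 = 21.325
residual = y − ŷ = 14.1 − 21.325 = -7.225

-7.2250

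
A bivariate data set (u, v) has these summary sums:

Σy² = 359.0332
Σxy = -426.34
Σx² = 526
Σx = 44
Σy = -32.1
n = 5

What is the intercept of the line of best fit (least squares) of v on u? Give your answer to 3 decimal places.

Sxx = Σx² − (Σx)²/n = 526 − 387.2 = 138.8
Sxy = Σxy − (Σx)(Σy)/n = -426.34 − (-282.48) = -143.86
b = Sxy/Sxx = -143.86/138.8 = -1.036455
a = ȳ − b·x̄ = -6.42 − (-1.036455)·8.8 = 2.700807

2.701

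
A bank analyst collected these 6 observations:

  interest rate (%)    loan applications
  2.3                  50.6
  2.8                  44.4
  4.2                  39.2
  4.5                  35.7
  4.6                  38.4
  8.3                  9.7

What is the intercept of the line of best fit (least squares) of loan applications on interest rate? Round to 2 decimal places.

n = 6, Σx = 26.7, Σy = 218, Σxy = 823.14, Σx² = 141.07
Sxx = Σx² − (Σx)²/n = 141.07 − 118.815 = 22.255
Sxy = Σxy − (Σx)(Σy)/n = 823.14 − 970.1 = -146.96
b = Sxy/Sxx = -146.96/22.255 = -6.603460
a = ȳ − b·x̄ = 36.333333 − (-6.603460)·4.45 = 65.718730

65.72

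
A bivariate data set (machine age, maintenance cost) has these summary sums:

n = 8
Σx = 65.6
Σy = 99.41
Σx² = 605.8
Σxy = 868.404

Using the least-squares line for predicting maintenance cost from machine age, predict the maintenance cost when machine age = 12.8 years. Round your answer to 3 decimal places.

16.034

Sxx = Σx² − (Σx)²/n = 605.8 − 537.92 = 67.88
Sxy = Σxy − (Σx)(Σy)/n = 868.404 − 815.162 = 53.242
b = Sxy/Sxx = 53.242/67.88 = 0.784355
a = ȳ − b·x̄ = 12.42625 − 0.784355·8.2 = 5.994541
ŷ(12.8) = a + b·12.8 = 5.994541 + 0.784355·12.8 = 16.034282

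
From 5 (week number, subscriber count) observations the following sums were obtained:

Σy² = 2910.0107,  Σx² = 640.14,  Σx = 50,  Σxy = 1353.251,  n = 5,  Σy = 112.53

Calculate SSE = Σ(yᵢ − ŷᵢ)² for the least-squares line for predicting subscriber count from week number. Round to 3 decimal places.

Sxx = Σx² − (Σx)²/n = 640.14 − 500 = 140.14
Sxy = Σxy − (Σx)(Σy)/n = 1353.251 − 1125.3 = 227.951
Syy = Σy² − (Σy)²/n = 2910.0107 − 2532.60018 = 377.41052
b = Sxy/Sxx = 227.951/140.14 = 1.626595
SSE = Syy − b·Sxy = 377.41052 − 1.626595·227.951 = 6.626601

6.627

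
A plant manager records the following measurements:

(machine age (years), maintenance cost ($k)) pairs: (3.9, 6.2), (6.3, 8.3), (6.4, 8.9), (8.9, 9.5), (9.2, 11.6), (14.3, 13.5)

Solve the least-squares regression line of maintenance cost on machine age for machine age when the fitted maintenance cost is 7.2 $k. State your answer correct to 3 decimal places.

4.584

n = 6, Σx = 49, Σy = 58, Σxy = 517.75, Σx² = 464.2
Sxx = Σx² − (Σx)²/n = 464.2 − 400.166667 = 64.033333
Sxy = Σxy − (Σx)(Σy)/n = 517.75 − 473.666667 = 44.083333
b = Sxy/Sxx = 44.083333/64.033333 = 0.688444
a = ȳ − b·x̄ = 9.666667 − 0.688444·8.166667 = 4.044378
Set a + b·x = 7.2: x = (7.2 − 4.044378) / 0.688444 = 4.583705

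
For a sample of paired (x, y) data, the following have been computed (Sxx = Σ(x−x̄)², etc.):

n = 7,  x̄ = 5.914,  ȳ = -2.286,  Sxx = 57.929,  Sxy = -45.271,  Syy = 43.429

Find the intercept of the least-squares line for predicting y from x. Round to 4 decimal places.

2.3357

b = Sxy/Sxx = -45.271/57.929 = -0.781491
a = ȳ − b·x̄ = -2.286 − (-0.781491)·5.914 = 2.335739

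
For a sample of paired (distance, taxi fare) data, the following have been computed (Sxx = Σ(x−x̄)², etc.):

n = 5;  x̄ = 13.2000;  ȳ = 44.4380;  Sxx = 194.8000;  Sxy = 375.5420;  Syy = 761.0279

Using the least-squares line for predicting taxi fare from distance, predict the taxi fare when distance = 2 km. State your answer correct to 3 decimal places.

22.846

b = Sxy/Sxx = 375.542/194.8 = 1.927834
a = ȳ − b·x̄ = 44.438 − 1.927834·13.2 = 18.990595
ŷ(2) = a + b·2 = 18.990595 + 1.927834·2 = 22.846263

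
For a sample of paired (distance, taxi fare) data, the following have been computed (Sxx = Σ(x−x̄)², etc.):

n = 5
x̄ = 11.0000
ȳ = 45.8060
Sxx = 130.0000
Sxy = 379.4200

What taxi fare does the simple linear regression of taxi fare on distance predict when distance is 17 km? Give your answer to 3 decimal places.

b = Sxy/Sxx = 379.42/130 = 2.918615
a = ȳ − b·x̄ = 45.806 − 2.918615·11 = 13.701231
ŷ(17) = a + b·17 = 13.701231 + 2.918615·17 = 63.317692

63.318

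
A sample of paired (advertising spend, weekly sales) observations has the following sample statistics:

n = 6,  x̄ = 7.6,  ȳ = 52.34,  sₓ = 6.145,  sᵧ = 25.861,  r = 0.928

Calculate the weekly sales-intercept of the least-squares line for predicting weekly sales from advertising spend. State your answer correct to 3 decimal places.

22.659

b = r · sᵧ/sₓ = 0.928 · 25.861/6.145 = 3.905453
a = ȳ − b·x̄ = 52.34 − 3.905453·7.6 = 22.658558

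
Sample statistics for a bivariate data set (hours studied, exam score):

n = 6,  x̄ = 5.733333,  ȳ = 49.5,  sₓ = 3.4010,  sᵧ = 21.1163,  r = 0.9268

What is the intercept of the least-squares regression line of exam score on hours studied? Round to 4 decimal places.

b = r · sᵧ/sₓ = 0.9268 · 21.1163/3.401 = 5.754362
a = ȳ − b·x̄ = 49.5 − 5.754362·5.733333 = 16.508324

16.5083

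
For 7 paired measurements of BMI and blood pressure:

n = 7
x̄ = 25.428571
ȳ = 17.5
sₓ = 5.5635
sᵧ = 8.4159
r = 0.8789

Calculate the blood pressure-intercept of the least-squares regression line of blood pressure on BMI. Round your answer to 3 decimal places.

-16.308

b = r · sᵧ/sₓ = 0.8789 · 8.4159/5.5635 = 1.329511
a = ȳ − b·x̄ = 17.5 − 1.329511·25.428571 = -16.307565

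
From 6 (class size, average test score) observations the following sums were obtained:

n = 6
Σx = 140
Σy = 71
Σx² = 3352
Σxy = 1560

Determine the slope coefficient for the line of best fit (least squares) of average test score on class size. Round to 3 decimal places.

-1.133

Sxx = Σx² − (Σx)²/n = 3352 − 3266.666667 = 85.333333
Sxy = Σxy − (Σx)(Σy)/n = 1560 − 1656.666667 = -96.666667
b = Sxy/Sxx = -96.666667/85.333333 = -1.132812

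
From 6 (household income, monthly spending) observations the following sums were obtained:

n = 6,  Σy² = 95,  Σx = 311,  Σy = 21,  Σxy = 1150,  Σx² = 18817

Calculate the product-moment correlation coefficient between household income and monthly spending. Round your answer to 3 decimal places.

0.255

Sxx = Σx² − (Σx)²/n = 18817 − 16120.166667 = 2696.833333
Sxy = Σxy − (Σx)(Σy)/n = 1150 − 1088.5 = 61.5
Syy = Σy² − (Σy)²/n = 95 − 73.5 = 21.5
r = Sxy/√(Sxx·Syy) = 61.5/√(57981.916667) = 61.5/240.794345 = 0.255405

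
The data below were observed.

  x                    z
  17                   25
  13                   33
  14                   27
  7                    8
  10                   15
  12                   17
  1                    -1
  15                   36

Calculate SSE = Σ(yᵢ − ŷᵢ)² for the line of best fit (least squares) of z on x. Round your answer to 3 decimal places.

238.705

n = 8, Σx = 89, Σy = 160, Σxy = 2181, Σx² = 1173, Σy² = 4318
Sxx = Σx² − (Σx)²/n = 1173 − 990.125 = 182.875
Sxy = Σxy − (Σx)(Σy)/n = 2181 − 1780 = 401
Syy = Σy² − (Σy)²/n = 4318 − 3200 = 1118
b = Sxy/Sxx = 401/182.875 = 2.192755
SSE = Syy − b·Sxy = 1118 − 2.192755·401 = 238.705400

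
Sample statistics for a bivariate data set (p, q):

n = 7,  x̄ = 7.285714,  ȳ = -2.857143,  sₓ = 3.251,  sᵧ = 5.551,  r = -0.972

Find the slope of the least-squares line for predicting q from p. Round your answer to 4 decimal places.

b = r · sᵧ/sₓ = -0.972 · 5.551/3.251 = -1.659665

-1.6597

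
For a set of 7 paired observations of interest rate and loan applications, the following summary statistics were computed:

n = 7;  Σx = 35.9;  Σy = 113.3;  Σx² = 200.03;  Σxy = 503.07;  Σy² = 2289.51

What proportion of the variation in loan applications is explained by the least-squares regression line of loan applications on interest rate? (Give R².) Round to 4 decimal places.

Sxx = Σx² − (Σx)²/n = 200.03 − 184.115714 = 15.914286
Sxy = Σxy − (Σx)(Σy)/n = 503.07 − 581.067143 = -77.997143
Syy = Σy² − (Σy)²/n = 2289.51 − 1833.841429 = 455.668571
R² = Sxy²/(Sxx·Syy) = (-77.997143)²/(15.914286·455.668571) = 0.838921

0.8389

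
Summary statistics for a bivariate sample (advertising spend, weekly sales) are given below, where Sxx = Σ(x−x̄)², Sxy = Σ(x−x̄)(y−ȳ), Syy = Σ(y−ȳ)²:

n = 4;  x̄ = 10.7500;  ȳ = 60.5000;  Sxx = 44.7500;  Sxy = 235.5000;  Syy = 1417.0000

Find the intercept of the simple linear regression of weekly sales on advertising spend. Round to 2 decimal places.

b = Sxy/Sxx = 235.5/44.75 = 5.262570
a = ȳ − b·x̄ = 60.5 − 5.262570·10.75 = 3.927374

3.93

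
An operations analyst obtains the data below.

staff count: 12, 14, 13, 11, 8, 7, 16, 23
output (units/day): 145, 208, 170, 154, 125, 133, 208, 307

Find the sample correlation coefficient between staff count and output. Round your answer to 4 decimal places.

0.9674

n = 8, Σx = 104, Σy = 1450, Σxy = 20876, Σx² = 1528, Σy² = 287732
Sxx = Σx² − (Σx)²/n = 1528 − 1352 = 176
Sxy = Σxy − (Σx)(Σy)/n = 20876 − 18850 = 2026
Syy = Σy² − (Σy)²/n = 287732 − 262812.5 = 24919.5
r = Sxy/√(Sxx·Syy) = 2026/√(4385832) = 2026/2094.237809 = 0.967416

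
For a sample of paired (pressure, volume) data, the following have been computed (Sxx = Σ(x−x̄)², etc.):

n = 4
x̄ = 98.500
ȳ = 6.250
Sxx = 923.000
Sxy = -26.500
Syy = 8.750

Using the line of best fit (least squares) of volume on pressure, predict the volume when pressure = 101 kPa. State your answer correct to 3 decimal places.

b = Sxy/Sxx = -26.5/923 = -0.028711
a = ȳ − b·x̄ = 6.25 − (-0.028711)·98.5 = 9.078007
ŷ(101) = a + b·101 = 9.078007 + (-0.028711)·101 = 6.178223

6.178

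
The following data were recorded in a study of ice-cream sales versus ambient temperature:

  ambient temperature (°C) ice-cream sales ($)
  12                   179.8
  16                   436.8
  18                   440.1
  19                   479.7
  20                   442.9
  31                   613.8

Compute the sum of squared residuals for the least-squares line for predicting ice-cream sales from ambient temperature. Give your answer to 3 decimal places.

22985.412

n = 6, Σx = 116, Σy = 2593.1, Σxy = 54068.3, Σx² = 2446, Σy² = 1219833.23
Sxx = Σx² − (Σx)²/n = 2446 − 2242.666667 = 203.333333
Sxy = Σxy − (Σx)(Σy)/n = 54068.3 − 50133.266667 = 3935.033333
Syy = Σy² − (Σy)²/n = 1219833.23 − 1120694.601667 = 99138.628333
b = Sxy/Sxx = 3935.033333/203.333333 = 19.352623
SSE = Syy − b·Sxy = 99138.628333 − 19.352623·3935.033333 = 22985.411934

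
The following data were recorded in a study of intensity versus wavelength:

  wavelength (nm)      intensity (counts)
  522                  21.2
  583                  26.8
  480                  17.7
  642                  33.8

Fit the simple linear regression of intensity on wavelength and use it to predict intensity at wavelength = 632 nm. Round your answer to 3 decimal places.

32.322

n = 4, Σx = 2227, Σy = 99.5, Σxy = 56886.4, Σx² = 1254937
Sxx = Σx² − (Σx)²/n = 1254937 − 1239882.25 = 15054.75
Sxy = Σxy − (Σx)(Σy)/n = 56886.4 − 55396.625 = 1489.775
b = Sxy/Sxx = 1489.775/15054.75 = 0.098957
a = ȳ − b·x̄ = 24.875 − 0.098957·556.75 = -30.219388
ŷ(632) = a + b·632 = -30.219388 + 0.098957·632 = 32.321525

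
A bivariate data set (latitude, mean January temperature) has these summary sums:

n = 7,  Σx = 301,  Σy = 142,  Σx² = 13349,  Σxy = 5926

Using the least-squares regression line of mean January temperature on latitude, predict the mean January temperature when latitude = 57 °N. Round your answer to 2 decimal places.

14.08

Sxx = Σx² − (Σx)²/n = 13349 − 12943 = 406
Sxy = Σxy − (Σx)(Σy)/n = 5926 − 6106 = -180
b = Sxy/Sxx = -180/406 = -0.443350
a = ȳ − b·x̄ = 20.285714 − (-0.443350)·43 = 39.349754
ŷ(57) = a + b·57 = 39.349754 + (-0.443350)·57 = 14.078818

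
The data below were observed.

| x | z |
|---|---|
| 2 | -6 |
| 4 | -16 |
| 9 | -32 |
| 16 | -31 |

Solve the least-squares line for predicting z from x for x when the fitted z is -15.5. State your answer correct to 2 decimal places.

4.41

n = 4, Σx = 31, Σy = -85, Σxy = -860, Σx² = 357
Sxx = Σx² − (Σx)²/n = 357 − 240.25 = 116.75
Sxy = Σxy − (Σx)(Σy)/n = -860 − (-658.75) = -201.25
b = Sxy/Sxx = -201.25/116.75 = -1.723769
a = ȳ − b·x̄ = -21.25 − (-1.723769)·7.75 = -7.890792
Set a + b·x = -15.5: x = (-15.5 − (-7.890792)) / (-1.723769) = 4.414286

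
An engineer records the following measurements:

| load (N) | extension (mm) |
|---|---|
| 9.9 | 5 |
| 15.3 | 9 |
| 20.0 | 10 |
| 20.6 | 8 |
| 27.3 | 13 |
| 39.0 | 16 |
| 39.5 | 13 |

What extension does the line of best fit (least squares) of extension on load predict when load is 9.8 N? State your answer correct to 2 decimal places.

6.21

n = 7, Σx = 171.6, Σy = 74, Σxy = 2044.4, Σx² = 4983
Sxx = Σx² − (Σx)²/n = 4983 − 4206.651429 = 776.348571
Sxy = Σxy − (Σx)(Σy)/n = 2044.4 − 1814.057143 = 230.342857
b = Sxy/Sxx = 230.342857/776.348571 = 0.296700
a = ȳ − b·x̄ = 10.571429 − 0.296700·24.514286 = 3.298033
ŷ(9.8) = a + b·9.8 = 3.298033 + 0.296700·9.8 = 6.205696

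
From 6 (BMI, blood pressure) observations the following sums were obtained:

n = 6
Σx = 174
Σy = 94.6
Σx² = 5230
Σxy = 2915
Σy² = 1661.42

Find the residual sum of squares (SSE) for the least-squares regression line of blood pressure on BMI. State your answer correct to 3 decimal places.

9.858

Sxx = Σx² − (Σx)²/n = 5230 − 5046 = 184
Sxy = Σxy − (Σx)(Σy)/n = 2915 − 2743.4 = 171.6
Syy = Σy² − (Σy)²/n = 1661.42 − 1491.526667 = 169.893333
b = Sxy/Sxx = 171.6/184 = 0.932609
SSE = Syy − b·Sxy = 169.893333 − 0.932609·171.6 = 9.857681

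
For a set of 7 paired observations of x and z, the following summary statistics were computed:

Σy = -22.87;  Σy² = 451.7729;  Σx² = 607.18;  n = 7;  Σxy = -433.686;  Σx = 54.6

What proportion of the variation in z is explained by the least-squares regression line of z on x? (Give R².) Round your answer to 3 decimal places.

0.953

Sxx = Σx² − (Σx)²/n = 607.18 − 425.88 = 181.3
Sxy = Σxy − (Σx)(Σy)/n = -433.686 − (-178.386) = -255.3
Syy = Σy² − (Σy)²/n = 451.7729 − 74.719557 = 377.053343
R² = Sxy²/(Sxx·Syy) = (-255.3)²/(181.3·377.053343) = 0.953457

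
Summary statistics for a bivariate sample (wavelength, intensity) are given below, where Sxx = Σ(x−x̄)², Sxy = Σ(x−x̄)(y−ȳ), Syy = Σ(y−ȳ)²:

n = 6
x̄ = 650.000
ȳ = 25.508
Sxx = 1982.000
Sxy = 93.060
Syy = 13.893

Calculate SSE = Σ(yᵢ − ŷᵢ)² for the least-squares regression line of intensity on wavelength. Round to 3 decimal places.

9.524

b = Sxy/Sxx = 93.06/1982 = 0.046953
SSE = Syy − b·Sxy = 13.893 − 0.046953·93.06 = 9.523594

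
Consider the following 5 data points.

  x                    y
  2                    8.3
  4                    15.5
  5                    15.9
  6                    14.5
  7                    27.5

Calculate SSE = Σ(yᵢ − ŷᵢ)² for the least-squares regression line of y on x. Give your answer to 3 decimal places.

n = 5, Σx = 24, Σy = 81.7, Σxy = 437.6, Σx² = 130, Σy² = 1528.45
Sxx = Σx² − (Σx)²/n = 130 − 115.2 = 14.8
Sxy = Σxy − (Σx)(Σy)/n = 437.6 − 392.16 = 45.44
Syy = Σy² − (Σy)²/n = 1528.45 − 1334.978 = 193.472
b = Sxy/Sxx = 45.44/14.8 = 3.070270
SSE = Syy − b·Sxy = 193.472 − 3.070270·45.44 = 53.958919

53.959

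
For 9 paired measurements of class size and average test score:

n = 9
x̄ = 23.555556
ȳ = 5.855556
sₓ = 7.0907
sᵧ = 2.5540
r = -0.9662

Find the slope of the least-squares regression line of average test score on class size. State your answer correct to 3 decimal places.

-0.348

b = r · sᵧ/sₓ = -0.9662 · 2.554/7.0907 = -0.348016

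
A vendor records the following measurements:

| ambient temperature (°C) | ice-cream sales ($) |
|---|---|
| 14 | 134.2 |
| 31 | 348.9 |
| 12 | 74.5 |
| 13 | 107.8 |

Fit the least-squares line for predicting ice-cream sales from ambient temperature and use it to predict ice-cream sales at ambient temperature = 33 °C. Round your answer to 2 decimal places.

n = 4, Σx = 70, Σy = 665.4, Σxy = 14990.1, Σx² = 1470
Sxx = Σx² − (Σx)²/n = 1470 − 1225 = 245
Sxy = Σxy − (Σx)(Σy)/n = 14990.1 − 11644.5 = 3345.6
b = Sxy/Sxx = 3345.6/245 = 13.655510
a = ȳ − b·x̄ = 166.35 − 13.655510·17.5 = -72.621429
ŷ(33) = a + b·33 = -72.621429 + 13.655510·33 = 378.010408

378.01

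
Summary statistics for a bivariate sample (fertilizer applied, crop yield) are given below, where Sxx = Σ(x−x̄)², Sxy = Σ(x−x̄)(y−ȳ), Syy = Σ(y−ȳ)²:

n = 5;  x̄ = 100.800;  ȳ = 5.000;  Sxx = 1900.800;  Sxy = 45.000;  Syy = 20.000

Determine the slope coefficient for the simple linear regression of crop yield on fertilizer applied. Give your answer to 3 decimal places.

0.024

b = Sxy/Sxx = 45/1900.8 = 0.023674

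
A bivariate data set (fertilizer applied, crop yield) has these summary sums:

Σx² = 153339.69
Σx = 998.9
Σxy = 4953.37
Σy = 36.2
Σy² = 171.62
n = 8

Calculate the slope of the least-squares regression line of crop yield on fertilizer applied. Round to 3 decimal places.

Sxx = Σx² − (Σx)²/n = 153339.69 − 124725.15125 = 28614.53875
Sxy = Σxy − (Σx)(Σy)/n = 4953.37 − 4520.0225 = 433.3475
b = Sxy/Sxx = 433.3475/28614.53875 = 0.015144

0.015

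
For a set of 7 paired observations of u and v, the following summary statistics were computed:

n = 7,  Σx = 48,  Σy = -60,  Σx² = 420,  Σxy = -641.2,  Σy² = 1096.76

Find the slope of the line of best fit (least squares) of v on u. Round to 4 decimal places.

Sxx = Σx² − (Σx)²/n = 420 − 329.142857 = 90.857143
Sxy = Σxy − (Σx)(Σy)/n = -641.2 − (-411.428571) = -229.771429
b = Sxy/Sxx = -229.771429/90.857143 = -2.528931

-2.5289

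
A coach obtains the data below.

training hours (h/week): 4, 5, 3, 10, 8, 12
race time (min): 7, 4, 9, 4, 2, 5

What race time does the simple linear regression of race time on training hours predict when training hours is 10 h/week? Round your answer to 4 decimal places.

3.9479

n = 6, Σx = 42, Σy = 31, Σxy = 191, Σx² = 358
Sxx = Σx² − (Σx)²/n = 358 − 294 = 64
Sxy = Σxy − (Σx)(Σy)/n = 191 − 217 = -26
b = Sxy/Sxx = -26/64 = -0.40625
a = ȳ − b·x̄ = 5.166667 − (-0.40625)·7 = 8.010417
ŷ(10) = a + b·10 = 8.010417 + (-0.40625)·10 = 3.947917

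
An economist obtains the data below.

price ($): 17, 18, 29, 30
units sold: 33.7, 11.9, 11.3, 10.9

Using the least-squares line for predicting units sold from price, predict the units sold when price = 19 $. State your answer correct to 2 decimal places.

n = 4, Σx = 94, Σy = 67.8, Σxy = 1441.8, Σx² = 2354
Sxx = Σx² − (Σx)²/n = 2354 − 2209 = 145
Sxy = Σxy − (Σx)(Σy)/n = 1441.8 − 1593.3 = -151.5
b = Sxy/Sxx = -151.5/145 = -1.044828
a = ȳ − b·x̄ = 16.95 − (-1.044828)·23.5 = 41.503448
ŷ(19) = a + b·19 = 41.503448 + (-1.044828)·19 = 21.651724

21.65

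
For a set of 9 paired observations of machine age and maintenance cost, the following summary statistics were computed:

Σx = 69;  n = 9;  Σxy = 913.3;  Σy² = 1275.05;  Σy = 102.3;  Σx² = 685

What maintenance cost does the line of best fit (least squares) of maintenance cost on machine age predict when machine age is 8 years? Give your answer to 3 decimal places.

Sxx = Σx² − (Σx)²/n = 685 − 529 = 156
Sxy = Σxy − (Σx)(Σy)/n = 913.3 − 784.3 = 129
b = Sxy/Sxx = 129/156 = 0.826923
a = ȳ − b·x̄ = 11.366667 − 0.826923·7.666667 = 5.026923
ŷ(8) = a + b·8 = 5.026923 + 0.826923·8 = 11.642308

11.642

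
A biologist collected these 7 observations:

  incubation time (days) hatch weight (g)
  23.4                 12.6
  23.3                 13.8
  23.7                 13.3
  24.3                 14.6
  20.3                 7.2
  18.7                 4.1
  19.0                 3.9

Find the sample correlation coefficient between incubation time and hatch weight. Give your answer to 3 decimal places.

0.994

n = 7, Σx = 152.7, Σy = 69.5, Σxy = 1583.3, Σx² = 3365.41, Σy² = 823.11
Sxx = Σx² − (Σx)²/n = 3365.41 − 3331.041429 = 34.368571
Sxy = Σxy − (Σx)(Σy)/n = 1583.3 − 1516.092857 = 67.207143
Syy = Σy² − (Σy)²/n = 823.11 − 690.035714 = 133.074286
r = Sxy/√(Sxx·Syy) = 67.207143/√(4573.573094) = 67.207143/67.628197 = 0.993774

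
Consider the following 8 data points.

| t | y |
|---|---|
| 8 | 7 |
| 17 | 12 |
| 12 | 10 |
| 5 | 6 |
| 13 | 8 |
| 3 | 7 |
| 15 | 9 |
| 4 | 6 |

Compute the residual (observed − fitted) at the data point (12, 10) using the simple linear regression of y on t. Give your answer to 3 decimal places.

n = 8, Σx = 77, Σy = 65, Σxy = 694, Σx² = 941
Sxx = Σx² − (Σx)²/n = 941 − 741.125 = 199.875
Sxy = Σxy − (Σx)(Σy)/n = 694 − 625.625 = 68.375
b = Sxy/Sxx = 68.375/199.875 = 0.342089
a = ȳ − b·x̄ = 8.125 − 0.342089·9.625 = 4.832395
ŷ(12) = 4.832395 + 0.342089·12 = 8.937461
residual = y − ŷ = 10 − 8.937461 = 1.062539

1.063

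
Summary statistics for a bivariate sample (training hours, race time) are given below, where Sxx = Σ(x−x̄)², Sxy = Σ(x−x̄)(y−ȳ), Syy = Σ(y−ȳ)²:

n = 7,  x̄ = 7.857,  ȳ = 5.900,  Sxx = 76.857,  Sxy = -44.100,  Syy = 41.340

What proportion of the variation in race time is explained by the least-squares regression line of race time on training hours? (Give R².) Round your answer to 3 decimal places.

R² = Sxy²/(Sxx·Syy) = (-44.1)²/(76.857·41.34) = 0.612101

0.612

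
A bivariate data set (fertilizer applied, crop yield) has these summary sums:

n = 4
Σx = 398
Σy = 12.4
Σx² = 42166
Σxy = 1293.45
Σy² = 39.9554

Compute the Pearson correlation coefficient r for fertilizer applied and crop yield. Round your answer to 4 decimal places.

Sxx = Σx² − (Σx)²/n = 42166 − 39601 = 2565
Sxy = Σxy − (Σx)(Σy)/n = 1293.45 − 1233.8 = 59.65
Syy = Σy² − (Σy)²/n = 39.9554 − 38.44 = 1.5154
r = Sxy/√(Sxx·Syy) = 59.65/√(3887.001) = 59.65/62.345818 = 0.956760

0.9568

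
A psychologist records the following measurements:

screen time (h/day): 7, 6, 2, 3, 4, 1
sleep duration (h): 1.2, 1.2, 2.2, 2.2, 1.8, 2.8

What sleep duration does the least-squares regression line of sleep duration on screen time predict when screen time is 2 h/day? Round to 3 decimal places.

2.385

n = 6, Σx = 23, Σy = 11.4, Σxy = 36.6, Σx² = 115
Sxx = Σx² − (Σx)²/n = 115 − 88.166667 = 26.833333
Sxy = Σxy − (Σx)(Σy)/n = 36.6 − 43.7 = -7.1
b = Sxy/Sxx = -7.1/26.833333 = -0.264596
a = ȳ − b·x̄ = 1.9 − (-0.264596)·3.833333 = 2.914286
ŷ(2) = a + b·2 = 2.914286 + (-0.264596)·2 = 2.385093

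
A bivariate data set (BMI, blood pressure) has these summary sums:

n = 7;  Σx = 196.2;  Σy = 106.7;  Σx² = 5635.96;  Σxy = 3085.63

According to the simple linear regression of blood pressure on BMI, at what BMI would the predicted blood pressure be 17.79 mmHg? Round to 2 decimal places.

Sxx = Σx² − (Σx)²/n = 5635.96 − 5499.205714 = 136.754286
Sxy = Σxy − (Σx)(Σy)/n = 3085.63 − 2990.648571 = 94.981429
b = Sxy/Sxx = 94.981429/136.754286 = 0.694541
a = ȳ − b·x̄ = 15.242857 − 0.694541·28.028571 = -4.224129
Set a + b·x = 17.79: x = (17.79 − (-4.224129)) / 0.694541 = 31.695948

31.70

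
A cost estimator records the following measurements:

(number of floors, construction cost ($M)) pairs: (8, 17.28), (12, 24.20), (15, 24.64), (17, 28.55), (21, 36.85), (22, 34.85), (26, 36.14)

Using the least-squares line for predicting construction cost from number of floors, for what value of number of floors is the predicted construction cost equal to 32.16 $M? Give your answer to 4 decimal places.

20.1253

n = 7, Σx = 121, Σy = 202.51, Σxy = 3763.78, Σx² = 2323
Sxx = Σx² − (Σx)²/n = 2323 − 2091.571429 = 231.428571
Sxy = Σxy − (Σx)(Σy)/n = 3763.78 − 3500.53 = 263.25
b = Sxy/Sxx = 263.25/231.428571 = 1.1375
a = ȳ − b·x̄ = 28.93 − 1.1375·17.285714 = 9.2675
Set a + b·x = 32.16: x = (32.16 − 9.2675) / 1.1375 = 20.125275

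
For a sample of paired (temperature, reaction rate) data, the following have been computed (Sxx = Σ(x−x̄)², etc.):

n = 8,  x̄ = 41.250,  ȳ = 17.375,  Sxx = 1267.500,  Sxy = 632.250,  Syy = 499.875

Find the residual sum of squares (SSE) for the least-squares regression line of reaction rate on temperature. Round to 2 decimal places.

184.50

b = Sxy/Sxx = 632.25/1267.5 = 0.498817
SSE = Syy − b·Sxy = 499.875 − 0.498817·632.25 = 184.498225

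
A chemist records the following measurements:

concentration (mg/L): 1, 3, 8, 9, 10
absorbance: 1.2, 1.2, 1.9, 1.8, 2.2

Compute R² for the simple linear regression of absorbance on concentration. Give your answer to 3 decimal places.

n = 5, Σx = 31, Σy = 8.3, Σxy = 58.2, Σx² = 255, Σy² = 14.57
Sxx = Σx² − (Σx)²/n = 255 − 192.2 = 62.8
Sxy = Σxy − (Σx)(Σy)/n = 58.2 − 51.46 = 6.74
Syy = Σy² − (Σy)²/n = 14.57 − 13.778 = 0.792
R² = Sxy²/(Sxx·Syy) = (6.74)²/(62.8·0.792) = 0.913345

0.913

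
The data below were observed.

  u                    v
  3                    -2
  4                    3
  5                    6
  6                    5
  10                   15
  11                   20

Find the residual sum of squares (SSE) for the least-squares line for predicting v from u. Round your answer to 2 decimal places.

n = 6, Σx = 39, Σy = 47, Σxy = 436, Σx² = 307, Σy² = 699
Sxx = Σx² − (Σx)²/n = 307 − 253.5 = 53.5
Sxy = Σxy − (Σx)(Σy)/n = 436 − 305.5 = 130.5
Syy = Σy² − (Σy)²/n = 699 − 368.166667 = 330.833333
b = Sxy/Sxx = 130.5/53.5 = 2.439252
SSE = Syy − b·Sxy = 330.833333 − 2.439252·130.5 = 12.510903

12.51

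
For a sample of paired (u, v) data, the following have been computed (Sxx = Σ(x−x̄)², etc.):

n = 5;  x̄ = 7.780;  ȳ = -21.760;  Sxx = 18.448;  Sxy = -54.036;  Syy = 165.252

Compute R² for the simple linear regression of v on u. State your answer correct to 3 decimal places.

R² = Sxy²/(Sxx·Syy) = (-54.036)²/(18.448·165.252) = 0.957790

0.958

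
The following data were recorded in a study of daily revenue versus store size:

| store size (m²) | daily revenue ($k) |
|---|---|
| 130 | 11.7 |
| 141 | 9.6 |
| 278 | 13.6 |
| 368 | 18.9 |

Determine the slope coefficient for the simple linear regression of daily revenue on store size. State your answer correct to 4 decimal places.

0.0325

n = 4, Σx = 917, Σy = 53.8, Σxy = 13610.6, Σx² = 249489
Sxx = Σx² − (Σx)²/n = 249489 − 210222.25 = 39266.75
Sxy = Σxy − (Σx)(Σy)/n = 13610.6 − 12333.65 = 1276.95
b = Sxy/Sxx = 1276.95/39266.75 = 0.032520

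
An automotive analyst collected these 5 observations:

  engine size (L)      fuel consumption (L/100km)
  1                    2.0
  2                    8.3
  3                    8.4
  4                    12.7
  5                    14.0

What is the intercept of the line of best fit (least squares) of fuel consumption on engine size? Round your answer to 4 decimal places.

0.5600

n = 5, Σx = 15, Σy = 45.4, Σxy = 164.6, Σx² = 55
Sxx = Σx² − (Σx)²/n = 55 − 45 = 10
Sxy = Σxy − (Σx)(Σy)/n = 164.6 − 136.2 = 28.4
b = Sxy/Sxx = 28.4/10 = 2.84
a = ȳ − b·x̄ = 9.08 − 2.84·3 = 0.56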